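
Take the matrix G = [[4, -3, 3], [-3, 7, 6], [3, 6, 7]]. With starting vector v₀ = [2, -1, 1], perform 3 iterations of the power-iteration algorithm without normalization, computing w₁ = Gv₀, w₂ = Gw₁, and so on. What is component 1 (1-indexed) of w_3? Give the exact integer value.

686

w1 = Gv₀ = (4·2 + (-3)·(-1) + 3·1; (-3)·2 + 7·(-1) + 6·1; 3·2 + 6·(-1) + 7·1) = (14, -7, 7)
w2 = Gw1 = (4·14 + (-3)·(-7) + 3·7; (-3)·14 + 7·(-7) + 6·7; 3·14 + 6·(-7) + 7·7) = (98, -49, 49)
w3 = Gw2 = (686, -343, 343)
The requested component of w3 is 686.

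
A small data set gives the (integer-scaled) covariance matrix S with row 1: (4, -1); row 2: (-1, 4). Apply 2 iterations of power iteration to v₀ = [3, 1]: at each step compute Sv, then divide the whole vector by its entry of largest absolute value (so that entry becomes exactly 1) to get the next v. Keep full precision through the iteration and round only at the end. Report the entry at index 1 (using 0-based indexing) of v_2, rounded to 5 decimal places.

Sv0 = (11.000000, 1.000000); divide by 11.000000 → v1 = (1.000000, 0.090909)
Sv1 = (3.909091, -0.636364); divide by 3.909091 → v2 = (1.000000, -0.162791)
Requested entry of v2: -7/43 = -0.16279

-0.16279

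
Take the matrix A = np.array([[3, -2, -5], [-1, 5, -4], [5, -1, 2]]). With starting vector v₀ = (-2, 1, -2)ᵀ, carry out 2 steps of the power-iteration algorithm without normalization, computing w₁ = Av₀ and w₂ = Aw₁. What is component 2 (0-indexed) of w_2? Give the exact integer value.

w1 = Av₀ = (3·(-2) + (-2)·1 + (-5)·(-2); (-1)·(-2) + 5·1 + (-4)·(-2); 5·(-2) + (-1)·1 + 2·(-2)) = (2, 15, -15)
w2 = Aw1 = (3·2 + (-2)·15 + (-5)·(-15); (-1)·2 + 5·15 + (-4)·(-15); 5·2 + (-1)·15 + 2·(-15)) = (51, 133, -35)
The requested component of w2 is -35.

-35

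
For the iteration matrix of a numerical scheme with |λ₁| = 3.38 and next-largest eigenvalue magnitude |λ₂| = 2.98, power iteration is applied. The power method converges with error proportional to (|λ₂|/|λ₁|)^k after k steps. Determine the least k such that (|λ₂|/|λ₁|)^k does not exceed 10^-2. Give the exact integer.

|λ₂/λ₁| = 2.98/3.38 = 0.88166
Need k ≥ ln(10^-2) / ln(0.88166) = -4.6052 / -0.1260 ≈ 36.563
Smallest integer k satisfying the bound: 37

37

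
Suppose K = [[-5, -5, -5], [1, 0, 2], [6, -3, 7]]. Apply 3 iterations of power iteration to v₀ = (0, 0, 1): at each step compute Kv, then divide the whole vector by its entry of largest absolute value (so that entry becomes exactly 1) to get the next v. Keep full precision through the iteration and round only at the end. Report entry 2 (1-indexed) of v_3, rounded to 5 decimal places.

Kv0 = (-5.000000, 2.000000, 7.000000); divide by 7.000000 → v1 = (-0.714286, 0.285714, 1.000000)
Kv1 = (-2.857143, 1.285714, 1.857143); divide by -2.857143 → v2 = (1.000000, -0.450000, -0.650000)
Kv2 = (0.500000, -0.300000, 2.800000); divide by 2.800000 → v3 = (0.178571, -0.107143, 1.000000)
Requested entry of v3: 6/-56 = -0.10714

-0.10714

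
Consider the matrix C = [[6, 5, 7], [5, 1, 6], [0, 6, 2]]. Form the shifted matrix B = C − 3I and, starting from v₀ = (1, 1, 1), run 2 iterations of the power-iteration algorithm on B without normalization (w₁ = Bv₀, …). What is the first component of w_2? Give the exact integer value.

125

B = C − 3I has rows (3, 5, 7); (5, -2, 6); (0, 6, -1)
w1 = Bv₀ = (15, 9, 5)
w2 = Bw1 = (125, 87, 49)
Requested component of w2: 125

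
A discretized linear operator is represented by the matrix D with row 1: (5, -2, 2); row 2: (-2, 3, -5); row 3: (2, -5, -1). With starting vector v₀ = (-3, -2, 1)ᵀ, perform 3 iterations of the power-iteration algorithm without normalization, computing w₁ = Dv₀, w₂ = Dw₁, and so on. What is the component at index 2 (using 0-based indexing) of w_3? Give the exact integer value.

w1 = Dv₀ = (5·(-3) + (-2)·(-2) + 2·1; (-2)·(-3) + 3·(-2) + (-5)·1; 2·(-3) + (-5)·(-2) + (-1)·1) = (-9, -5, 3)
w2 = Dw1 = (5·(-9) + (-2)·(-5) + 2·3; (-2)·(-9) + 3·(-5) + (-5)·3; 2·(-9) + (-5)·(-5) + (-1)·3) = (-29, -12, 4)
w3 = Dw2 = (-113, 2, -2)
The requested component of w3 is -2.

-2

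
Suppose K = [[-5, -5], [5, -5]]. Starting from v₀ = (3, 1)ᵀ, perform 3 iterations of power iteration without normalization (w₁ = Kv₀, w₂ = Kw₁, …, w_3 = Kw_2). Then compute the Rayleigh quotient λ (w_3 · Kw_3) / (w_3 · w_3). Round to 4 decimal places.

w1 = Kv₀ = ((-5)·3 + (-5)·1; 5·3 + (-5)·1) = (-20, 10)
w2 = Kw1 = ((-5)·(-20) + (-5)·10; 5·(-20) + (-5)·10) = (50, -150)
w3 = Kw2 = (500, 1000)
Kw3 = (-7500, -2500)
w3·Kw3 = 500·(-7500) + 1000·(-2500) = -6250000; w3·w3 = 500·500 + 1000·1000 = 1250000
λ ≈ -6250000/1250000 = -5.0000

λ ≈ -5.0000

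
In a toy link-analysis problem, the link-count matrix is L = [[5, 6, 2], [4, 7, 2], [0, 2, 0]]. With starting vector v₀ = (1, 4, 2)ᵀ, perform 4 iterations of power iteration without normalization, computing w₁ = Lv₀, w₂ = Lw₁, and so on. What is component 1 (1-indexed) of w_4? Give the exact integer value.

51437

w1 = Lv₀ = (5·1 + 6·4 + 2·2; 4·1 + 7·4 + 2·2; 0·1 + 2·4 + 0·2) = (33, 36, 8)
w2 = Lw1 = (5·33 + 6·36 + 2·8; 4·33 + 7·36 + 2·8; 0·33 + 2·36 + 0·8) = (397, 400, 72)
w3 = Lw2 = (4529, 4532, 800)
w4 = Lw3 = (51437, 51440, 9064)
The requested component of w4 is 51437.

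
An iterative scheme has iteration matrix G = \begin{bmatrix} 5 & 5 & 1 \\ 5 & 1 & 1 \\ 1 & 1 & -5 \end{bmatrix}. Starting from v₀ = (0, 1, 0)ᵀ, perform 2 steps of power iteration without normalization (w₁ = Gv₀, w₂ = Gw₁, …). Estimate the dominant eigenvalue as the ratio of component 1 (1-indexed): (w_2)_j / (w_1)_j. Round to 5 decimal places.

λ ≈ 6.20000

w1 = Gv₀ = (5·0 + 5·1 + 1·0; 5·0 + 1·1 + 1·0; 1·0 + 1·1 + (-5)·0) = (5, 1, 1)
w2 = Gw1 = (5·5 + 5·1 + 1·1; 5·5 + 1·1 + 1·1; 1·5 + 1·1 + (-5)·1) = (31, 27, 1)
Ratio at component: 31 / 5 = 6.20000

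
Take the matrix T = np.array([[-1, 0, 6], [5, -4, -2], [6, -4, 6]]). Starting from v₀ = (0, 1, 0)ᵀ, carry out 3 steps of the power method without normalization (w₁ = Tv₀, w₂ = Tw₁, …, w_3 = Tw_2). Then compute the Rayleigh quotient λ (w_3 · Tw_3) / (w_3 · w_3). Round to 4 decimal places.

w1 = Tv₀ = (0, -4, -4)
w2 = Tw1 = (-24, 24, -8)
w3 = Tw2 = (-24, -200, -288)
Tw3 = (-1704, 1256, -1072)
w3·Tw3 = (-24)·(-1704) + (-200)·1256 + (-288)·(-1072) = 98432; w3·w3 = (-24)·(-24) + (-200)·(-200) + (-288)·(-288) = 123520
λ ≈ 98432/123520 = 0.7969

λ ≈ 0.7969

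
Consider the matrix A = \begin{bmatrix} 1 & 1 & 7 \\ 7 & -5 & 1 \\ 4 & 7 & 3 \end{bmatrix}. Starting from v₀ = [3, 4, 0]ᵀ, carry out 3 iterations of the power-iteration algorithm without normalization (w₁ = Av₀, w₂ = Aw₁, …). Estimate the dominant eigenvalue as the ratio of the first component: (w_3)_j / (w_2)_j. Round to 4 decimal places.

w1 = Av₀ = (7, 1, 40)
w2 = Aw1 = (288, 84, 155)
w3 = Aw2 = (1457, 1751, 2205)
Ratio at component: 1457 / 288 = 5.0590

5.0590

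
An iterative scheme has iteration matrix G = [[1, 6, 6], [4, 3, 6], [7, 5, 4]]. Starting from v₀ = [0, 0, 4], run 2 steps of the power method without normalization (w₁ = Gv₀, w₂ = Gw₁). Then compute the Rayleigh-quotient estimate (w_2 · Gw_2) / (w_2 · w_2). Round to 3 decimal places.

λ ≈ 14.059

w1 = Gv₀ = (1·0 + 6·0 + 6·4; 4·0 + 3·0 + 6·4; 7·0 + 5·0 + 4·4) = (24, 24, 16)
w2 = Gw1 = (1·24 + 6·24 + 6·16; 4·24 + 3·24 + 6·16; 7·24 + 5·24 + 4·16) = (264, 264, 352)
Gw2 = (3960, 3960, 4576)
w2·Gw2 = 264·3960 + 264·3960 + 352·4576 = 3701632; w2·w2 = 264·264 + 264·264 + 352·352 = 263296
λ ≈ 3701632/263296 = 14.059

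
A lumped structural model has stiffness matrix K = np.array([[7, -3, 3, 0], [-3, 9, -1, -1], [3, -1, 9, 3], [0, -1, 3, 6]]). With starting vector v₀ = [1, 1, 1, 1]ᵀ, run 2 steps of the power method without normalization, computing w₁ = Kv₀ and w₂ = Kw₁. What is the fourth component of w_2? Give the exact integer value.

86

w1 = Kv₀ = (7·1 + (-3)·1 + 3·1 + 0·1; (-3)·1 + 9·1 + (-1)·1 + (-1)·1; 3·1 + (-1)·1 + 9·1 + 3·1; 0·1 + (-1)·1 + 3·1 + 6·1) = (7, 4, 14, 8)
w2 = Kw1 = (7·7 + (-3)·4 + 3·14 + 0·8; (-3)·7 + 9·4 + (-1)·14 + (-1)·8; 3·7 + (-1)·4 + 9·14 + 3·8; 0·7 + (-1)·4 + 3·14 + 6·8) = (79, -7, 167, 86)
The requested component of w2 is 86.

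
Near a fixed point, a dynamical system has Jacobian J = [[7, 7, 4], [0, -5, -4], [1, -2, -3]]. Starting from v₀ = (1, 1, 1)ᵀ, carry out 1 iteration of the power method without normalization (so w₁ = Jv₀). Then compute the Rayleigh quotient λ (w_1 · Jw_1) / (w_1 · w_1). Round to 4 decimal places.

w1 = Jv₀ = (7·1 + 7·1 + 4·1; 0·1 + (-5)·1 + (-4)·1; 1·1 + (-2)·1 + (-3)·1) = (18, -9, -4)
Jw1 = (47, 61, 48)
w1·Jw1 = 18·47 + (-9)·61 + (-4)·48 = 105; w1·w1 = 18·18 + (-9)·(-9) + (-4)·(-4) = 421
λ ≈ 105/421 = 0.2494

0.2494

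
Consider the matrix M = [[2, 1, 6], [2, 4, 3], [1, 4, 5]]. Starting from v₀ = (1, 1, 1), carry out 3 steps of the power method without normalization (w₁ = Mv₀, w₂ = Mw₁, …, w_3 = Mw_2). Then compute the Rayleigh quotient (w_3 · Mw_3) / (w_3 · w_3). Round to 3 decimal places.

w1 = Mv₀ = (9, 9, 10)
w2 = Mw1 = (87, 84, 95)
w3 = Mw2 = (828, 795, 898)
Mw3 = (7839, 7530, 8498)
w3·Mw3 = 828·7839 + 795·7530 + 898·8498 = 20108246; w3·w3 = 828·828 + 795·795 + 898·898 = 2124013
λ ≈ 20108246/2124013 = 9.467

9.467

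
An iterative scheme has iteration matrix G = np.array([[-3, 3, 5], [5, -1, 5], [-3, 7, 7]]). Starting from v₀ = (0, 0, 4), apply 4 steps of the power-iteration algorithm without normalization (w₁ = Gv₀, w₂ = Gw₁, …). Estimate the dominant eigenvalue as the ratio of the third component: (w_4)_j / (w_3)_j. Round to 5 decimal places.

λ ≈ 9.67366

w1 = Gv₀ = (20, 20, 28)
w2 = Gw1 = (140, 220, 276)
w3 = Gw2 = (1620, 1860, 3052)
w4 = Gw3 = (15980, 21500, 29524)
Ratio at component: 29524 / 3052 = 9.67366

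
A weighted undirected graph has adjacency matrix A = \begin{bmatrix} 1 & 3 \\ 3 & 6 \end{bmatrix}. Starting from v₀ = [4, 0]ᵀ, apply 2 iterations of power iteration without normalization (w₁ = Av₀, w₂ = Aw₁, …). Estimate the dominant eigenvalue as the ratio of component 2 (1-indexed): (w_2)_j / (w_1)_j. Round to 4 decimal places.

w1 = Av₀ = (4, 12)
w2 = Aw1 = (40, 84)
Ratio at component: 84 / 12 = 7.0000

7.0000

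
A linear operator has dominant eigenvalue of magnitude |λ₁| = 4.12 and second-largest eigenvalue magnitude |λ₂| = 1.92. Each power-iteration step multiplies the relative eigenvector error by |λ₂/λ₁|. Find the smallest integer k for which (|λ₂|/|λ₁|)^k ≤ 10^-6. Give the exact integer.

19

|λ₂/λ₁| = 1.92/4.12 = 0.46602
Need k ≥ ln(10^-6) / ln(0.46602) = -13.8155 / -0.7635 ≈ 18.094
Smallest integer k satisfying the bound: 19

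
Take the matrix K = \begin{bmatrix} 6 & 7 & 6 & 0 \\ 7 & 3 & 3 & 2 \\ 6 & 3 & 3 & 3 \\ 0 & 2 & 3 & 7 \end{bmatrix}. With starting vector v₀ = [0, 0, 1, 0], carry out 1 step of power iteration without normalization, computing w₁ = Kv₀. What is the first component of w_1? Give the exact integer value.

w1 = Kv₀ = (6·0 + 7·0 + 6·1 + 0·0; 7·0 + 3·0 + 3·1 + 2·0; 6·0 + 3·0 + 3·1 + 3·0; 0·0 + 2·0 + 3·1 + 7·0) = (6, 3, 3, 3)
The requested component of w1 is 6.

6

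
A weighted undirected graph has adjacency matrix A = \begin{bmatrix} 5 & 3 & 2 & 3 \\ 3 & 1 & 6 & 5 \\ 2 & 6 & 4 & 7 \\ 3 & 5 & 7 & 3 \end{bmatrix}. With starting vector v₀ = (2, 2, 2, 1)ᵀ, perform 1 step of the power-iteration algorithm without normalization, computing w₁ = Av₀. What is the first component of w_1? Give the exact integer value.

w1 = Av₀ = (23, 25, 31, 33)
The requested component of w1 is 23.

23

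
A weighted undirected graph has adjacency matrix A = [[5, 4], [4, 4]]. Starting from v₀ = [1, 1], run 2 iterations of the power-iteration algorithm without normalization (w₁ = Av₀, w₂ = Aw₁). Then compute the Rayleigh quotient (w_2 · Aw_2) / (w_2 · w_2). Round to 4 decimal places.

w1 = Av₀ = (9, 8)
w2 = Aw1 = (77, 68)
Aw2 = (657, 580)
w2·Aw2 = 77·657 + 68·580 = 90029; w2·w2 = 77·77 + 68·68 = 10553
λ ≈ 90029/10553 = 8.5311

λ ≈ 8.5311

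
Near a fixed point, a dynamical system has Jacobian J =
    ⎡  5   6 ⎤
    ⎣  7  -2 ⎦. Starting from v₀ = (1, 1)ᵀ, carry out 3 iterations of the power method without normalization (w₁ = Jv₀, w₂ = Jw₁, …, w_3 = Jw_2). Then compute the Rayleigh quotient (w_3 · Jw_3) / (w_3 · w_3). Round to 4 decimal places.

w1 = Jv₀ = (5·1 + 6·1; 7·1 + (-2)·1) = (11, 5)
w2 = Jw1 = (5·11 + 6·5; 7·11 + (-2)·5) = (85, 67)
w3 = Jw2 = (827, 461)
Jw3 = (6901, 4867)
w3·Jw3 = 827·6901 + 461·4867 = 7950814; w3·w3 = 827·827 + 461·461 = 896450
λ ≈ 7950814/896450 = 8.8692

8.8692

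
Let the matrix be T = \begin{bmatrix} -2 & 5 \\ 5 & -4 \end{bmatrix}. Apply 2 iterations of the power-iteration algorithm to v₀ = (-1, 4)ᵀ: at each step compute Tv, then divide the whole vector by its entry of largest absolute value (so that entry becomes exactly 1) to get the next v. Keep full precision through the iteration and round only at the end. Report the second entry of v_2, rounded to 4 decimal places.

1.0000

Tv0 = (22.00000, -21.00000); divide by 22.00000 → v1 = (1.00000, -0.95455)
Tv1 = (-6.77273, 8.81818); divide by 8.81818 → v2 = (-0.76804, 1.00000)
Requested entry of v2: 194/194 = 1.0000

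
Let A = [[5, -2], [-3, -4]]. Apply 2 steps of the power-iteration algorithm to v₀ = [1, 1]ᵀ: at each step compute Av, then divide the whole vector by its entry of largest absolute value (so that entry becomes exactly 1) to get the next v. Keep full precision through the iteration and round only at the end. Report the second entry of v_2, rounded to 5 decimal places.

Av0 = (3.000000, -7.000000); divide by -7.000000 → v1 = (-0.428571, 1.000000)
Av1 = (-4.142857, -2.714286); divide by -4.142857 → v2 = (1.000000, 0.655172)
Requested entry of v2: 19/29 = 0.65517

0.65517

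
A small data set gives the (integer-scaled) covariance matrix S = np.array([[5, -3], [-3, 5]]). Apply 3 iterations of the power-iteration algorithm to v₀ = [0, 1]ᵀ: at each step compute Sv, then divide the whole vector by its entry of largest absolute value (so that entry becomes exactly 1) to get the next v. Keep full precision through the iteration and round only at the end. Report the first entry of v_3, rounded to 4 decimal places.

Sv0 = (-3.00000, 5.00000); divide by 5.00000 → v1 = (-0.60000, 1.00000)
Sv1 = (-6.00000, 6.80000); divide by 6.80000 → v2 = (-0.88235, 1.00000)
Sv2 = (-7.41176, 7.64706); divide by 7.64706 → v3 = (-0.96923, 1.00000)
Requested entry of v3: -252/260 = -0.9692

-0.9692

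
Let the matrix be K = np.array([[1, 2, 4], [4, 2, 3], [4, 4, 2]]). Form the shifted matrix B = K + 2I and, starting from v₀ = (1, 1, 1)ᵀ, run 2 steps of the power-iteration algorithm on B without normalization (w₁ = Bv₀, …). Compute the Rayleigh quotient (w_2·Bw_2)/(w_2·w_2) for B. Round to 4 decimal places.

10.6592

B = K + 2I has rows (3, 2, 4); (4, 4, 3); (4, 4, 4)
w1 = Bv₀ = (9, 11, 12)
w2 = Bw1 = (97, 116, 128)
Bw2 = (1035, 1236, 1364)
w2·Bw2 = 418363; w2·w2 = 39249; μ ≈ 418363/39249 = 10.6592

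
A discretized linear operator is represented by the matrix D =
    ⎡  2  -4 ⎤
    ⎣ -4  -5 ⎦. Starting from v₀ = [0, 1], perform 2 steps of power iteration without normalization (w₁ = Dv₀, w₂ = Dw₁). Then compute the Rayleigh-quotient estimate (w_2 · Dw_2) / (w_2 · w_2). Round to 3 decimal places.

w1 = Dv₀ = (-4, -5)
w2 = Dw1 = (12, 41)
Dw2 = (-140, -253)
w2·Dw2 = 12·(-140) + 41·(-253) = -12053; w2·w2 = 12·12 + 41·41 = 1825
λ ≈ -12053/1825 = -6.604

-6.604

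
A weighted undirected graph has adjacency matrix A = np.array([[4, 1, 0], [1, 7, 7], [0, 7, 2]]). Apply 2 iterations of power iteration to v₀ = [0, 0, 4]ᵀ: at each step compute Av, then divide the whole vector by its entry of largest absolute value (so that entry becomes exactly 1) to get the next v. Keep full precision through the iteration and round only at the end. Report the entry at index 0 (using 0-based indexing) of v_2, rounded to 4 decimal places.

0.1111

Av0 = (0.00000, 28.00000, 8.00000); divide by 28.00000 → v1 = (0.00000, 1.00000, 0.28571)
Av1 = (1.00000, 9.00000, 7.57143); divide by 9.00000 → v2 = (0.11111, 1.00000, 0.84127)
Requested entry of v2: 28/252 = 0.1111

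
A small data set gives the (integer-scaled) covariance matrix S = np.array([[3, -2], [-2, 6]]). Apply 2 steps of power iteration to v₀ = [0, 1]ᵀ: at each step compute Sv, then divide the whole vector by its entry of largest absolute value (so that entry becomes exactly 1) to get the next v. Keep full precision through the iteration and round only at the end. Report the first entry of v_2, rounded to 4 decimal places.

Sv0 = (-2.00000, 6.00000); divide by 6.00000 → v1 = (-0.33333, 1.00000)
Sv1 = (-3.00000, 6.66667); divide by 6.66667 → v2 = (-0.45000, 1.00000)
Requested entry of v2: -18/40 = -0.4500

-0.4500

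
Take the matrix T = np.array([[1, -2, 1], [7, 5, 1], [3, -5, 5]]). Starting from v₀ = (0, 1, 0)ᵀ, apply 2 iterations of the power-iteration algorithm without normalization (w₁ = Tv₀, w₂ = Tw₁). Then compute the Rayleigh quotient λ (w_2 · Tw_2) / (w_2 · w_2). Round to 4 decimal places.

6.0072

w1 = Tv₀ = (-2, 5, -5)
w2 = Tw1 = (-17, 6, -56)
Tw2 = (-85, -145, -361)
w2·Tw2 = (-17)·(-85) + 6·(-145) + (-56)·(-361) = 20791; w2·w2 = (-17)·(-17) + 6·6 + (-56)·(-56) = 3461
λ ≈ 20791/3461 = 6.0072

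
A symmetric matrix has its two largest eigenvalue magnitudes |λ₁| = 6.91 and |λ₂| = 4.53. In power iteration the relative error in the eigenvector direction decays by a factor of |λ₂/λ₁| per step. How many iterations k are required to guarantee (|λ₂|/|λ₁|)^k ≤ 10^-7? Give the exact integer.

|λ₂/λ₁| = 4.53/6.91 = 0.65557
Need k ≥ ln(10^-7) / ln(0.65557) = -16.1181 / -0.4222 ≈ 38.172
Smallest integer k satisfying the bound: 39

39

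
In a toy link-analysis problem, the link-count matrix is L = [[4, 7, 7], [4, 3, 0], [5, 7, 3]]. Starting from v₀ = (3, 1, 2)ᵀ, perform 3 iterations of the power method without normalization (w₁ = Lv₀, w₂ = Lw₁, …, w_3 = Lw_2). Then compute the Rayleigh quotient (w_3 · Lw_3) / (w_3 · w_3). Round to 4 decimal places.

λ ≈ 12.6443

w1 = Lv₀ = (4·3 + 7·1 + 7·2; 4·3 + 3·1 + 0·2; 5·3 + 7·1 + 3·2) = (33, 15, 28)
w2 = Lw1 = (4·33 + 7·15 + 7·28; 4·33 + 3·15 + 0·28; 5·33 + 7·15 + 3·28) = (433, 177, 354)
w3 = Lw2 = (5449, 2263, 4466)
Lw3 = (68899, 28585, 56484)
w3·Lw3 = 5449·68899 + 2263·28585 + 4466·56484 = 692376050; w3·w3 = 5449·5449 + 2263·2263 + 4466·4466 = 54757926
λ ≈ 692376050/54757926 = 12.6443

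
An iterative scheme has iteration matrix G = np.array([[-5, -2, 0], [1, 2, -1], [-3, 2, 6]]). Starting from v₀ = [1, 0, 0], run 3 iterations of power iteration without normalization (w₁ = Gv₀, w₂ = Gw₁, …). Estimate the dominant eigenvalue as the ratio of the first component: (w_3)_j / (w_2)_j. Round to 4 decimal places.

-5.0000

w1 = Gv₀ = (-5, 1, -3)
w2 = Gw1 = (23, 0, -1)
w3 = Gw2 = (-115, 24, -75)
Ratio at component: -115 / 23 = -5.0000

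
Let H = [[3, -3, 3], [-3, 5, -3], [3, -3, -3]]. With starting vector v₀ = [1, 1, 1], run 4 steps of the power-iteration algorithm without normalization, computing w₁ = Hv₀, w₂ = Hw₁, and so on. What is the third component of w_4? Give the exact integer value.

669

w1 = Hv₀ = (3, -1, -3)
w2 = Hw1 = (3, -5, 21)
w3 = Hw2 = (87, -97, -39)
w4 = Hw3 = (435, -629, 669)
The requested component of w4 is 669.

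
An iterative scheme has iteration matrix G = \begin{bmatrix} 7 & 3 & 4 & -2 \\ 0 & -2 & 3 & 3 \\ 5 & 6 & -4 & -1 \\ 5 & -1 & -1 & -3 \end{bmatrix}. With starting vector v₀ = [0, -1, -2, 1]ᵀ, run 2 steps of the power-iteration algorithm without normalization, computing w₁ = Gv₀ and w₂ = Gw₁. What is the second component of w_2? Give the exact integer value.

w1 = Gv₀ = (7·0 + 3·(-1) + 4·(-2) + (-2)·1; 0·0 + (-2)·(-1) + 3·(-2) + 3·1; 5·0 + 6·(-1) + (-4)·(-2) + (-1)·1; 5·0 + (-1)·(-1) + (-1)·(-2) + (-3)·1) = (-13, -1, 1, 0)
w2 = Gw1 = (7·(-13) + 3·(-1) + 4·1 + (-2)·0; 0·(-13) + (-2)·(-1) + 3·1 + 3·0; 5·(-13) + 6·(-1) + (-4)·1 + (-1)·0; 5·(-13) + (-1)·(-1) + (-1)·1 + (-3)·0) = (-90, 5, -75, -65)
The requested component of w2 is 5.

5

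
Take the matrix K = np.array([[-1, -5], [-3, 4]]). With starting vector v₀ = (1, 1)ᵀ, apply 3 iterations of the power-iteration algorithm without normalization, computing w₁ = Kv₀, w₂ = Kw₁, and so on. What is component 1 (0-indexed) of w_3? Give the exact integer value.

w1 = Kv₀ = ((-1)·1 + (-5)·1; (-3)·1 + 4·1) = (-6, 1)
w2 = Kw1 = ((-1)·(-6) + (-5)·1; (-3)·(-6) + 4·1) = (1, 22)
w3 = Kw2 = (-111, 85)
The requested component of w3 is 85.

85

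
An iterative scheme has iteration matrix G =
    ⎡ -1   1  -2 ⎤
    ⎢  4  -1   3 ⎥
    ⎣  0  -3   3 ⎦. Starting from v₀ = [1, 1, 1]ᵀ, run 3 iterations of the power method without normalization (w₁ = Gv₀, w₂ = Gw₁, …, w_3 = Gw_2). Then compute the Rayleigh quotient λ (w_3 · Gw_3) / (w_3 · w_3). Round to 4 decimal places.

-0.1287

w1 = Gv₀ = ((-1)·1 + 1·1 + (-2)·1; 4·1 + (-1)·1 + 3·1; 0·1 + (-3)·1 + 3·1) = (-2, 6, 0)
w2 = Gw1 = ((-1)·(-2) + 1·6 + (-2)·0; 4·(-2) + (-1)·6 + 3·0; 0·(-2) + (-3)·6 + 3·0) = (8, -14, -18)
w3 = Gw2 = (14, -8, -12)
Gw3 = (2, 28, -12)
w3·Gw3 = 14·2 + (-8)·28 + (-12)·(-12) = -52; w3·w3 = 14·14 + (-8)·(-8) + (-12)·(-12) = 404
λ ≈ -52/404 = -0.1287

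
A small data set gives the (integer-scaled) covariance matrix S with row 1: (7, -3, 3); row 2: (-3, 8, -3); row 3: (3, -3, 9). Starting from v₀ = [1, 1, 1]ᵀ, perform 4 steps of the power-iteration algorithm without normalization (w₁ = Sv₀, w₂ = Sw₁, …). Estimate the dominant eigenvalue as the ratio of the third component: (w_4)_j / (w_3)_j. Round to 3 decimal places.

w1 = Sv₀ = (7, 2, 9)
w2 = Sw1 = (70, -32, 96)
w3 = Sw2 = (874, -754, 1170)
w4 = Sw3 = (11890, -12164, 15414)
Ratio at component: 15414 / 1170 = 13.174

λ ≈ 13.174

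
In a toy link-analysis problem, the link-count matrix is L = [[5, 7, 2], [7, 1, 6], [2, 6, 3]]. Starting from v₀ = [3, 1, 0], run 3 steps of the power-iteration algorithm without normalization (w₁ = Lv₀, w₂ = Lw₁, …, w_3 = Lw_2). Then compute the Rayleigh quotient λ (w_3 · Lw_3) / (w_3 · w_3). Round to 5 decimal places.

w1 = Lv₀ = (22, 22, 12)
w2 = Lw1 = (288, 248, 212)
w3 = Lw2 = (3600, 3536, 2700)
Lw3 = (48152, 44936, 36516)
w3·Lw3 = 3600·48152 + 3536·44936 + 2700·36516 = 430834096; w3·w3 = 3600·3600 + 3536·3536 + 2700·2700 = 32753296
λ ≈ 430834096/32753296 = 13.15392

13.15392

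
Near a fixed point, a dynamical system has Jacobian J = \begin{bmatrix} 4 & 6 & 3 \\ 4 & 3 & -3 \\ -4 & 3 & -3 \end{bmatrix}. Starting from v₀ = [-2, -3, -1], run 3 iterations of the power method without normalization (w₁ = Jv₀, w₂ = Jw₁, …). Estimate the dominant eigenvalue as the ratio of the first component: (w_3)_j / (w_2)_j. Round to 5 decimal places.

λ ≈ 8.02062

w1 = Jv₀ = (4·(-2) + 6·(-3) + 3·(-1); 4·(-2) + 3·(-3) + (-3)·(-1); (-4)·(-2) + 3·(-3) + (-3)·(-1)) = (-29, -14, 2)
w2 = Jw1 = (4·(-29) + 6·(-14) + 3·2; 4·(-29) + 3·(-14) + (-3)·2; (-4)·(-29) + 3·(-14) + (-3)·2) = (-194, -164, 68)
w3 = Jw2 = (-1556, -1472, 80)
Ratio at component: -1556 / -194 = 8.02062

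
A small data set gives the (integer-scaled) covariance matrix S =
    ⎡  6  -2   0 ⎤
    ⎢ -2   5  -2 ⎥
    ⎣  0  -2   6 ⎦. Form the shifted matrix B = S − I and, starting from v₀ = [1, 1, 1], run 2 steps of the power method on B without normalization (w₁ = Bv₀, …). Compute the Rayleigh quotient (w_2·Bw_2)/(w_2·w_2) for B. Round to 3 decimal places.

μ ≈ 7.182

B = S − I has rows (5, -2, 0); (-2, 4, -2); (0, -2, 5)
w1 = Bv₀ = (5·1 + (-2)·1 + 0·1; (-2)·1 + 4·1 + (-2)·1; 0·1 + (-2)·1 + 5·1) = (3, 0, 3)
w2 = Bw1 = (5·3 + (-2)·0 + 0·3; (-2)·3 + 4·0 + (-2)·3; 0·3 + (-2)·0 + 5·3) = (15, -12, 15)
Bw2 = (99, -108, 99)
w2·Bw2 = 4266; w2·w2 = 594; μ ≈ 4266/594 = 7.182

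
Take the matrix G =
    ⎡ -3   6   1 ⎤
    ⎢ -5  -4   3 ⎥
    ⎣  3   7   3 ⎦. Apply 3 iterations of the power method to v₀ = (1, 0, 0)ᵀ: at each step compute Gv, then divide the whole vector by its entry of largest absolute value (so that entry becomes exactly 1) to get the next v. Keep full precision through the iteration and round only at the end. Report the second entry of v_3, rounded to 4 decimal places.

Gv0 = (-3.00000, -5.00000, 3.00000); divide by -5.00000 → v1 = (0.60000, 1.00000, -0.60000)
Gv1 = (3.60000, -8.80000, 7.00000); divide by -8.80000 → v2 = (-0.40909, 1.00000, -0.79545)
Gv2 = (6.43182, -4.34091, 3.38636); divide by 6.43182 → v3 = (1.00000, -0.67491, 0.52650)
Requested entry of v3: -191/283 = -0.6749

-0.6749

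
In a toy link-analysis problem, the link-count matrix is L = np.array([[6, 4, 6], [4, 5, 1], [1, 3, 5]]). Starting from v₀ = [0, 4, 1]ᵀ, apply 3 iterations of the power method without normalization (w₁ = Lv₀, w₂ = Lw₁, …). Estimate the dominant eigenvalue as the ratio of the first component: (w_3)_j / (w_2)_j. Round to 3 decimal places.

11.849

w1 = Lv₀ = (6·0 + 4·4 + 6·1; 4·0 + 5·4 + 1·1; 1·0 + 3·4 + 5·1) = (22, 21, 17)
w2 = Lw1 = (6·22 + 4·21 + 6·17; 4·22 + 5·21 + 1·17; 1·22 + 3·21 + 5·17) = (318, 210, 170)
w3 = Lw2 = (3768, 2492, 1798)
Ratio at component: 3768 / 318 = 11.849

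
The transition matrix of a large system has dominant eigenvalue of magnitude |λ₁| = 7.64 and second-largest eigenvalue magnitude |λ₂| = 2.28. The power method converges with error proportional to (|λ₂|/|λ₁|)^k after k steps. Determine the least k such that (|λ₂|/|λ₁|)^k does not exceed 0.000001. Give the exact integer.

|λ₂/λ₁| = 2.28/7.64 = 0.29843
Need k ≥ ln(0.000001) / ln(0.29843) = -13.8155 / -1.2092 ≈ 11.425
Smallest integer k satisfying the bound: 12

12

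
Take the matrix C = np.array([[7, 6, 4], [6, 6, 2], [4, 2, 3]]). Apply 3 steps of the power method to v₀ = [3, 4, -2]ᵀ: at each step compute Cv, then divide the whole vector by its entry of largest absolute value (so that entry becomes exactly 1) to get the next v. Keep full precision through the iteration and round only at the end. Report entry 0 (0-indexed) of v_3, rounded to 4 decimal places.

Cv0 = (37.00000, 38.00000, 14.00000); divide by 38.00000 → v1 = (0.97368, 1.00000, 0.36842)
Cv1 = (14.28947, 12.57895, 7.00000); divide by 14.28947 → v2 = (1.00000, 0.88029, 0.48987)
Cv2 = (14.24125, 12.26151, 7.23020); divide by 14.24125 → v3 = (1.00000, 0.86099, 0.50769)
Requested entry of v3: 7733/7733 = 1.0000

1.0000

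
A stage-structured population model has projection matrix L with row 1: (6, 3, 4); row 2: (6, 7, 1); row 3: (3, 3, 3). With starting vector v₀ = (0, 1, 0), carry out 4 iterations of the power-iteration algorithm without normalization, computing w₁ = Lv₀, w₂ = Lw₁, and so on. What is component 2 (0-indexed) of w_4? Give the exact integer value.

5961

w1 = Lv₀ = (3, 7, 3)
w2 = Lw1 = (51, 70, 39)
w3 = Lw2 = (672, 835, 480)
w4 = Lw3 = (8457, 10357, 5961)
The requested component of w4 is 5961.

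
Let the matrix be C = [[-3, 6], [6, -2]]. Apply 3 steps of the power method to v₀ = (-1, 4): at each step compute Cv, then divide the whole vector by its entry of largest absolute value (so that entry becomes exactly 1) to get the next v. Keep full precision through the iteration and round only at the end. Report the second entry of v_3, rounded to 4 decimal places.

Cv0 = (27.00000, -14.00000); divide by 27.00000 → v1 = (1.00000, -0.51852)
Cv1 = (-6.11111, 7.03704); divide by 7.03704 → v2 = (-0.86842, 1.00000)
Cv2 = (8.60526, -7.21053); divide by 8.60526 → v3 = (1.00000, -0.83792)
Requested entry of v3: -1370/1635 = -0.8379

-0.8379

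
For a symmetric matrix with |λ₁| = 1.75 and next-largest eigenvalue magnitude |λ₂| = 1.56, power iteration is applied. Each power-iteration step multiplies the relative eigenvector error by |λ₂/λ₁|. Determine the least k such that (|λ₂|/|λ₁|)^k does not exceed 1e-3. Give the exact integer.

|λ₂/λ₁| = 1.56/1.75 = 0.89143
Need k ≥ ln(1e-3) / ln(0.89143) = -6.9078 / -0.1149 ≈ 60.104
Smallest integer k satisfying the bound: 61

61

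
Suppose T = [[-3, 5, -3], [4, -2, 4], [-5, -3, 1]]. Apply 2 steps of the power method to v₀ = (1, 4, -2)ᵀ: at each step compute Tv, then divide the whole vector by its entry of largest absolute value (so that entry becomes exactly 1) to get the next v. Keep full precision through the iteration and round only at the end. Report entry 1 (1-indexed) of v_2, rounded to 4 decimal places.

0.7347

Tv0 = (23.00000, -12.00000, -19.00000); divide by 23.00000 → v1 = (1.00000, -0.52174, -0.82609)
Tv1 = (-3.13043, 1.73913, -4.26087); divide by -4.26087 → v2 = (0.73469, -0.40816, 1.00000)
Requested entry of v2: -72/-98 = 0.7347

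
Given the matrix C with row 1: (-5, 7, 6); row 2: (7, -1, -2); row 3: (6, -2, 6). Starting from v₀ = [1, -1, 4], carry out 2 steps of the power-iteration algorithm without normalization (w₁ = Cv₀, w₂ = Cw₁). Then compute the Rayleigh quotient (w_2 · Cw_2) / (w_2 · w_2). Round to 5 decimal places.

w1 = Cv₀ = ((-5)·1 + 7·(-1) + 6·4; 7·1 + (-1)·(-1) + (-2)·4; 6·1 + (-2)·(-1) + 6·4) = (12, 0, 32)
w2 = Cw1 = ((-5)·12 + 7·0 + 6·32; 7·12 + (-1)·0 + (-2)·32; 6·12 + (-2)·0 + 6·32) = (132, 20, 264)
Cw2 = (1064, 376, 2336)
w2·Cw2 = 132·1064 + 20·376 + 264·2336 = 764672; w2·w2 = 132·132 + 20·20 + 264·264 = 87520
λ ≈ 764672/87520 = 8.73711

8.73711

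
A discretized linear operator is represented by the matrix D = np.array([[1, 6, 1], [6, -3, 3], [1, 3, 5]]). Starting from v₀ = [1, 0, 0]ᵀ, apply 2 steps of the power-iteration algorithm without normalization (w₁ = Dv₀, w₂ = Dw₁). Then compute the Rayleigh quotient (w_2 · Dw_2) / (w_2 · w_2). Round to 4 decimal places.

λ ≈ 0.2404

w1 = Dv₀ = (1, 6, 1)
w2 = Dw1 = (38, -9, 24)
Dw2 = (8, 327, 131)
w2·Dw2 = 38·8 + (-9)·327 + 24·131 = 505; w2·w2 = 38·38 + (-9)·(-9) + 24·24 = 2101
λ ≈ 505/2101 = 0.2404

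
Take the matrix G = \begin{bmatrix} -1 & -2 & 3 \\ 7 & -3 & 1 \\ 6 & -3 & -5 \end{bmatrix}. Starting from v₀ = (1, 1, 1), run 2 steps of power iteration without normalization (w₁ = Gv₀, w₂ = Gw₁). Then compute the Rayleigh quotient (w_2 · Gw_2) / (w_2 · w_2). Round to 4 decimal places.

w1 = Gv₀ = ((-1)·1 + (-2)·1 + 3·1; 7·1 + (-3)·1 + 1·1; 6·1 + (-3)·1 + (-5)·1) = (0, 5, -2)
w2 = Gw1 = ((-1)·0 + (-2)·5 + 3·(-2); 7·0 + (-3)·5 + 1·(-2); 6·0 + (-3)·5 + (-5)·(-2)) = (-16, -17, -5)
Gw2 = (35, -66, -20)
w2·Gw2 = (-16)·35 + (-17)·(-66) + (-5)·(-20) = 662; w2·w2 = (-16)·(-16) + (-17)·(-17) + (-5)·(-5) = 570
λ ≈ 662/570 = 1.1614

1.1614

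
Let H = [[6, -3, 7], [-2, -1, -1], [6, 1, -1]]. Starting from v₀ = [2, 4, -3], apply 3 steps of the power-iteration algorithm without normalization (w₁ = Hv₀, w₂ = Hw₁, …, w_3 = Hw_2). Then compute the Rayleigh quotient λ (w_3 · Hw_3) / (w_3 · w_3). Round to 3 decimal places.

2.056

w1 = Hv₀ = (-21, -5, 19)
w2 = Hw1 = (22, 28, -150)
w3 = Hw2 = (-1002, 78, 310)
Hw3 = (-4076, 1616, -6244)
w3·Hw3 = (-1002)·(-4076) + 78·1616 + 310·(-6244) = 2274560; w3·w3 = (-1002)·(-1002) + 78·78 + 310·310 = 1106188
λ ≈ 2274560/1106188 = 2.056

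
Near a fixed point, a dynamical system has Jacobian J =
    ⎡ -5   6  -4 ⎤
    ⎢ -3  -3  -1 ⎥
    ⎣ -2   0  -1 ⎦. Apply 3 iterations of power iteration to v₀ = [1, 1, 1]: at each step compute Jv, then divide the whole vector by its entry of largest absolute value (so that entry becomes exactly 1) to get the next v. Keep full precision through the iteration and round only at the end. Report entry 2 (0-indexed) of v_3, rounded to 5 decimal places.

Jv0 = (-3.000000, -7.000000, -3.000000); divide by -7.000000 → v1 = (0.428571, 1.000000, 0.428571)
Jv1 = (2.142857, -4.714286, -1.285714); divide by -4.714286 → v2 = (-0.454545, 1.000000, 0.272727)
Jv2 = (7.181818, -1.909091, 0.636364); divide by 7.181818 → v3 = (1.000000, -0.265823, 0.088608)
Requested entry of v3: 21/237 = 0.08861

0.08861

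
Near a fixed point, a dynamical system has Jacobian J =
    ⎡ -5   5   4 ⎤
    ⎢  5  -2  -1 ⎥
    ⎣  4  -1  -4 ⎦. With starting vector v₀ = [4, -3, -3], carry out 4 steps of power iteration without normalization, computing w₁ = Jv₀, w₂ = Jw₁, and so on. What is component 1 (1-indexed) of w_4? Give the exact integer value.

59881

w1 = Jv₀ = (-47, 29, 31)
w2 = Jw1 = (504, -324, -341)
w3 = Jw2 = (-5504, 3509, 3704)
w4 = Jw3 = (59881, -38242, -40341)
The requested component of w4 is 59881.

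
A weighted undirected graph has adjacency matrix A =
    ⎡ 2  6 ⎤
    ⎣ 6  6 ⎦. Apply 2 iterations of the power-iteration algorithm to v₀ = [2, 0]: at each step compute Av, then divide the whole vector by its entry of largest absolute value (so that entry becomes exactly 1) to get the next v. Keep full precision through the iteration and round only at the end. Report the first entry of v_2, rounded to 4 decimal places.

0.8333

Av0 = (4.00000, 12.00000); divide by 12.00000 → v1 = (0.33333, 1.00000)
Av1 = (6.66667, 8.00000); divide by 8.00000 → v2 = (0.83333, 1.00000)
Requested entry of v2: 80/96 = 0.8333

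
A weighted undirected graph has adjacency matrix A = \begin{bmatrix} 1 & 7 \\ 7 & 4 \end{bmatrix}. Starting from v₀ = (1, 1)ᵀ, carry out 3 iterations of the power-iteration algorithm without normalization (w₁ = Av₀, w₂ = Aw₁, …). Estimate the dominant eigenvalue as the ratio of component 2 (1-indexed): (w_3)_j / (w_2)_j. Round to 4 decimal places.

w1 = Av₀ = (8, 11)
w2 = Aw1 = (85, 100)
w3 = Aw2 = (785, 995)
Ratio at component: 995 / 100 = 9.9500

9.9500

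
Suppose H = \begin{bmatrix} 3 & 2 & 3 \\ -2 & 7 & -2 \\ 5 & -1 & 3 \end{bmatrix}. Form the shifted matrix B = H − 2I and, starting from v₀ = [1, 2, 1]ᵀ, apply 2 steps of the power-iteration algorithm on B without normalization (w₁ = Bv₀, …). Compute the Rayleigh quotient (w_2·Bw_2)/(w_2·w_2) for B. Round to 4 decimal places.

B = H − 2I has rows (1, 2, 3); (-2, 5, -2); (5, -1, 1)
w1 = Bv₀ = (1·1 + 2·2 + 3·1; (-2)·1 + 5·2 + (-2)·1; 5·1 + (-1)·2 + 1·1) = (8, 6, 4)
w2 = Bw1 = (1·8 + 2·6 + 3·4; (-2)·8 + 5·6 + (-2)·4; 5·8 + (-1)·6 + 1·4) = (32, 6, 38)
Bw2 = (158, -110, 192)
w2·Bw2 = 11692; w2·w2 = 2504; μ ≈ 11692/2504 = 4.6693

μ ≈ 4.6693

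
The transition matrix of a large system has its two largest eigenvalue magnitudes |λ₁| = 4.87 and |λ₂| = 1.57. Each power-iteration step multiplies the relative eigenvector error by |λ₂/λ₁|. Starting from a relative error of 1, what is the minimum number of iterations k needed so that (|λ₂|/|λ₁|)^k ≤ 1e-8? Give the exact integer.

|λ₂/λ₁| = 1.57/4.87 = 0.32238
Need k ≥ ln(1e-8) / ln(0.32238) = -18.4207 / -1.1320 ≈ 16.272
Smallest integer k satisfying the bound: 17

17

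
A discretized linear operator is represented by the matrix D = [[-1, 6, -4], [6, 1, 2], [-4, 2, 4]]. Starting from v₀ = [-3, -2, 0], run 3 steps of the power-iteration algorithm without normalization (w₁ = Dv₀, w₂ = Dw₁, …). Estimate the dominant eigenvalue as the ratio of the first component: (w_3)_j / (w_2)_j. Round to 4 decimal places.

λ ≈ 2.2168

w1 = Dv₀ = (-9, -20, 8)
w2 = Dw1 = (-143, -58, 28)
w3 = Dw2 = (-317, -860, 568)
Ratio at component: -317 / -143 = 2.2168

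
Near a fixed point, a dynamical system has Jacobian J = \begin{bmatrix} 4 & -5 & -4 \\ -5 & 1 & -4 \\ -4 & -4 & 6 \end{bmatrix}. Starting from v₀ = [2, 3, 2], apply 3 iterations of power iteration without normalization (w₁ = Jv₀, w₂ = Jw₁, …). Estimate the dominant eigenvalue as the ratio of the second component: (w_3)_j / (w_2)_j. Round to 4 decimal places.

λ ≈ -4.6848

w1 = Jv₀ = (4·2 + (-5)·3 + (-4)·2; (-5)·2 + 1·3 + (-4)·2; (-4)·2 + (-4)·3 + 6·2) = (-15, -15, -8)
w2 = Jw1 = (4·(-15) + (-5)·(-15) + (-4)·(-8); (-5)·(-15) + 1·(-15) + (-4)·(-8); (-4)·(-15) + (-4)·(-15) + 6·(-8)) = (47, 92, 72)
w3 = Jw2 = (-560, -431, -124)
Ratio at component: -431 / 92 = -4.6848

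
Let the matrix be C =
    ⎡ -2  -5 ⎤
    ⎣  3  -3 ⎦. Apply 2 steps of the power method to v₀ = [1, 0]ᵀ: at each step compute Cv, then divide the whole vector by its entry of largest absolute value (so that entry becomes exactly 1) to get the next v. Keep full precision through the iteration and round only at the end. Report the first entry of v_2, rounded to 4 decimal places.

Cv0 = (-2.00000, 3.00000); divide by 3.00000 → v1 = (-0.66667, 1.00000)
Cv1 = (-3.66667, -5.00000); divide by -5.00000 → v2 = (0.73333, 1.00000)
Requested entry of v2: -11/-15 = 0.7333

0.7333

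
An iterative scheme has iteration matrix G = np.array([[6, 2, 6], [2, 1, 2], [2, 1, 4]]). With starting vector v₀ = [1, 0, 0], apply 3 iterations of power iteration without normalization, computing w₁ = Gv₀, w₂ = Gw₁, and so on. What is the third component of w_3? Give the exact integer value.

w1 = Gv₀ = (6·1 + 2·0 + 6·0; 2·1 + 1·0 + 2·0; 2·1 + 1·0 + 4·0) = (6, 2, 2)
w2 = Gw1 = (6·6 + 2·2 + 6·2; 2·6 + 1·2 + 2·2; 2·6 + 1·2 + 4·2) = (52, 18, 22)
w3 = Gw2 = (480, 166, 210)
The requested component of w3 is 210.

210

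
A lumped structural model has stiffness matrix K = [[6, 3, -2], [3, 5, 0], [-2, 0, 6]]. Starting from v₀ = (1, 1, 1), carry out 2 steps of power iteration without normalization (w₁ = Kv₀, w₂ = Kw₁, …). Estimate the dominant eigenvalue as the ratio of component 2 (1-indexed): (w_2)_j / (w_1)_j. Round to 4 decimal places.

7.6250

w1 = Kv₀ = (7, 8, 4)
w2 = Kw1 = (58, 61, 10)
Ratio at component: 61 / 8 = 7.6250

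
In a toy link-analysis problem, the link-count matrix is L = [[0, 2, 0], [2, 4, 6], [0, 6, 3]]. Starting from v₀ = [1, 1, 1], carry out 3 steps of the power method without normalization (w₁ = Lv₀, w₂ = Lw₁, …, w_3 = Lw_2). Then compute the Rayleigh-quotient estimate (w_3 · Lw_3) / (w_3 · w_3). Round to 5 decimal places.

w1 = Lv₀ = (0·1 + 2·1 + 0·1; 2·1 + 4·1 + 6·1; 0·1 + 6·1 + 3·1) = (2, 12, 9)
w2 = Lw1 = (0·2 + 2·12 + 0·9; 2·2 + 4·12 + 6·9; 0·2 + 6·12 + 3·9) = (24, 106, 99)
w3 = Lw2 = (212, 1066, 933)
Lw3 = (2132, 10286, 9195)
w3·Lw3 = 212·2132 + 1066·10286 + 933·9195 = 19995795; w3·w3 = 212·212 + 1066·1066 + 933·933 = 2051789
λ ≈ 19995795/2051789 = 9.74554

λ ≈ 9.74554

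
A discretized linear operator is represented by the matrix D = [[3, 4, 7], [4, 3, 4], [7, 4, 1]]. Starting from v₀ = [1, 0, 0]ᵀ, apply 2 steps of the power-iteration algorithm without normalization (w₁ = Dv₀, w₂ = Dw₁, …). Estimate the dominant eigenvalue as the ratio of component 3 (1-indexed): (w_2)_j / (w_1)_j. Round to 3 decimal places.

λ ≈ 6.286

w1 = Dv₀ = (3, 4, 7)
w2 = Dw1 = (74, 52, 44)
Ratio at component: 44 / 7 = 6.286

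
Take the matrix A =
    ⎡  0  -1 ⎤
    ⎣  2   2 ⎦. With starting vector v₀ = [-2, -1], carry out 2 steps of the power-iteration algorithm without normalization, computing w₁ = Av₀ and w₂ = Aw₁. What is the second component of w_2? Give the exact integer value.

-10

w1 = Av₀ = (1, -6)
w2 = Aw1 = (6, -10)
The requested component of w2 is -10.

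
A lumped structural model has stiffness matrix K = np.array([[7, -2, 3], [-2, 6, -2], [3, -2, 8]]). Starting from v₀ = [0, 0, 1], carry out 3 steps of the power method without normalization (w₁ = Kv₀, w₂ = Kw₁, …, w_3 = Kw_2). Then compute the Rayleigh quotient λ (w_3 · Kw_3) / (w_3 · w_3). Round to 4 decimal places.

11.8604

w1 = Kv₀ = (3, -2, 8)
w2 = Kw1 = (49, -34, 77)
w3 = Kw2 = (642, -456, 831)
Kw3 = (7899, -5682, 9486)
w3·Kw3 = 642·7899 + (-456)·(-5682) + 831·9486 = 15545016; w3·w3 = 642·642 + (-456)·(-456) + 831·831 = 1310661
λ ≈ 15545016/1310661 = 11.8604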